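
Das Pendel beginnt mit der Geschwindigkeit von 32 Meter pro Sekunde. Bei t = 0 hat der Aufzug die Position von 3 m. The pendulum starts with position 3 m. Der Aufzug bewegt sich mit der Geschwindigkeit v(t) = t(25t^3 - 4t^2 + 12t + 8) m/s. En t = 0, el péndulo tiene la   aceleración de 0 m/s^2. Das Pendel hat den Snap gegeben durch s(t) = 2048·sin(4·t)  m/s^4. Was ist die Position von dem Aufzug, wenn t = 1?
Ausgehend von der Geschwindigkeit v(t) = t·(25·t^3 - 4·t^2 + 12·t + 8), nehmen wir 1 Integral. Die Stammfunktion von der Geschwindigkeit ist die Position. Mit x(0) = 3 erhalten wir x(t) = 5·t^5 - t^4 + 4·t^3 + 4·t^2 + 3. Aus der Gleichung für die Position x(t) = 5·t^5 - t^4 + 4·t^3 + 4·t^2 + 3, setzen wir t = 1 ein und erhalten x = 15.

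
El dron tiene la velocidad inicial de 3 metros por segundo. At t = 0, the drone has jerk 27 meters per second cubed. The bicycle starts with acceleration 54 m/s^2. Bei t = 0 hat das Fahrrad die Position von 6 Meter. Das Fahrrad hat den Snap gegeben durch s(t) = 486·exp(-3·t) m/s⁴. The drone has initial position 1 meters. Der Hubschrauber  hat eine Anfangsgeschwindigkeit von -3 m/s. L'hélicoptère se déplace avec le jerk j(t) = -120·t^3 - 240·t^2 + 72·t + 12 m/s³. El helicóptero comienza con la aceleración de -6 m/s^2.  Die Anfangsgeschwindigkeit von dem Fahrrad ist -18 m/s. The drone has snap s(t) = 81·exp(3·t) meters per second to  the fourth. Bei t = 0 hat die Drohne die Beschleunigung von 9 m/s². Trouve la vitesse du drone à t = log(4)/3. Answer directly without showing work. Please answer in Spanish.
v(log(4)/3) = 12.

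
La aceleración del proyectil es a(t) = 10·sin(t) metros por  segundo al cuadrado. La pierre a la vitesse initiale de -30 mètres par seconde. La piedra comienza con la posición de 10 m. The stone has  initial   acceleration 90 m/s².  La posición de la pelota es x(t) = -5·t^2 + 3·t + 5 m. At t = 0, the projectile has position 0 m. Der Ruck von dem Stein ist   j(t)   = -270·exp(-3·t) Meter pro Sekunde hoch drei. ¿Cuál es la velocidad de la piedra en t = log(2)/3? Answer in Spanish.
Necesitamos integrar nuestra ecuación de la sacudida j(t) = -270·exp(-3·t) 2 veces. Tomando ∫j(t)dt y aplicando a(0) = 90, encontramos a(t) = 90·exp(-3·t). La integral de la aceleración es la velocidad. Usando v(0) = -30, obtenemos v(t) = -30·exp(-3·t). Tenemos la velocidad v(t) = -30·exp(-3·t). Sustituyendo t = log(2)/3: v(log(2)/3) = -15.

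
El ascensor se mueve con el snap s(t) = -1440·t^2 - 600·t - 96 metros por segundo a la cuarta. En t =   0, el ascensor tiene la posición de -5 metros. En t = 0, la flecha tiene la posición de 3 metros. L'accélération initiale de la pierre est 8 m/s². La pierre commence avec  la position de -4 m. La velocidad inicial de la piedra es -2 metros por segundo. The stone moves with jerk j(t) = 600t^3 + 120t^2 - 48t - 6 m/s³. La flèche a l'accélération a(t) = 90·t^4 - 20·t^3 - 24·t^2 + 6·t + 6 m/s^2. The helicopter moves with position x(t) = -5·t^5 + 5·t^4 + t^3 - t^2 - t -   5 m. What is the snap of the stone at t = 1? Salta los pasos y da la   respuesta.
The snap at t = 1 is s = 1992.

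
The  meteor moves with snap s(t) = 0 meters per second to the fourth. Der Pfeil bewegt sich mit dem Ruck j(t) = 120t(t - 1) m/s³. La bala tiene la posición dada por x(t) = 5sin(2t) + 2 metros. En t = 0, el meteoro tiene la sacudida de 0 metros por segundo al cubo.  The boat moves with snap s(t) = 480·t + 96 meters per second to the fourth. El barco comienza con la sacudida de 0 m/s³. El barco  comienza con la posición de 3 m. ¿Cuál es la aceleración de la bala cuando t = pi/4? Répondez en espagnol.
Debemos derivar nuestra ecuación de la posición x(t) = 5·sin(2·t) + 2 2 veces. La derivada de la posición da la velocidad: v(t) = 10·cos(2·t). Derivando la velocidad, obtenemos la aceleración: a(t) = -20·sin(2·t). Tenemos la aceleración a(t) = -20·sin(2·t). Sustituyendo t = pi/4: a(pi/4) = -20.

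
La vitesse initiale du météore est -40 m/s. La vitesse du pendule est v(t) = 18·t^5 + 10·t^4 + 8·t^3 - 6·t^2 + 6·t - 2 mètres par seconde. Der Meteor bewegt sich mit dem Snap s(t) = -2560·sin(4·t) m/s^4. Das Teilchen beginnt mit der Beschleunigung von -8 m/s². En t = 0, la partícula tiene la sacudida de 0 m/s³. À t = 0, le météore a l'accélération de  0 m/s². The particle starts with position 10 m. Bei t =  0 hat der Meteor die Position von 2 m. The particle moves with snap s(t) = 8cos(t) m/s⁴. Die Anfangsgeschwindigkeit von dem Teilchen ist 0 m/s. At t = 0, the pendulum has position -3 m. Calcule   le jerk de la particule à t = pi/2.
Nous devons trouver l'intégrale de notre équation du snap s(t) = 8·cos(t) 1 fois. En intégrant le snap et en utilisant la condition initiale j(0) = 0, nous obtenons j(t) = 8·sin(t). De l'équation du jerk j(t) = 8·sin(t), nous substituons t = pi/2 pour obtenir j = 8.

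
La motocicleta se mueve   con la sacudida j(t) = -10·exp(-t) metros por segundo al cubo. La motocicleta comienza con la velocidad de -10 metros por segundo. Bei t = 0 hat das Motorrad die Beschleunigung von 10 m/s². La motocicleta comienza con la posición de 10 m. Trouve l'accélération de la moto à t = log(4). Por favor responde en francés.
Nous devons trouver l'intégrale de notre équation du jerk j(t) = -10·exp(-t) 1 fois. En prenant ∫j(t)dt et en appliquant a(0) = 10, nous trouvons a(t) = 10·exp(-t). Nous avons l'accélération a(t) = 10·exp(-t). En substituant t = log(4): a(log(4)) = 5/2.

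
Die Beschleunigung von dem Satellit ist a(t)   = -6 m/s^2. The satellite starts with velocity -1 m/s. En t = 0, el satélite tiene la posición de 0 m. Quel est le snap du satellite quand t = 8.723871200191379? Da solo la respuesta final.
À t = 8.723871200191379, s = 0.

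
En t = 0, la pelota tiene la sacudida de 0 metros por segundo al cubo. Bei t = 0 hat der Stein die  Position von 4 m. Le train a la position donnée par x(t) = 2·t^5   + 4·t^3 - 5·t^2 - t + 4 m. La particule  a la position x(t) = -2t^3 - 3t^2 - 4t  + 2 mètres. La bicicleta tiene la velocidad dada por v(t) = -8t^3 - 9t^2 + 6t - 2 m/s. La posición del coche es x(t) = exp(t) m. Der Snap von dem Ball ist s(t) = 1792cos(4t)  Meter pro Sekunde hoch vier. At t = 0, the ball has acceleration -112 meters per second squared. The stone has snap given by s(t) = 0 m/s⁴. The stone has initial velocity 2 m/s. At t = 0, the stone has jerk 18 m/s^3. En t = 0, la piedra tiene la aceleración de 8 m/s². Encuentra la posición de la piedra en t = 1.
Para resolver esto, necesitamos tomar 4 antiderivadas de nuestra ecuación del snap s(t) = 0. La integral del snap, con j(0) = 18, da la sacudida: j(t) = 18. La integral de la sacudida es la aceleración. Usando a(0) = 8, obtenemos a(t) = 18·t + 8. Tomando ∫a(t)dt y aplicando v(0) = 2, encontramos v(t) = 9·t^2 + 8·t + 2. Tomando ∫v(t)dt y aplicando x(0) = 4, encontramos x(t) = 3·t^3 + 4·t^2 + 2·t + 4. Usando x(t) = 3·t^3 + 4·t^2 + 2·t + 4 y sustituyendo t = 1, encontramos x = 13.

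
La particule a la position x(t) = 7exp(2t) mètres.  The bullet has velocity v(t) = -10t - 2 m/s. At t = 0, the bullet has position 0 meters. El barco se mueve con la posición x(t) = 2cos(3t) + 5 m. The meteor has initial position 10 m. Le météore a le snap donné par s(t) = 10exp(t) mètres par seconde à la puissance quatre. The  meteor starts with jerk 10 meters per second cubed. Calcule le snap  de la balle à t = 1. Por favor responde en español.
Debemos derivar nuestra ecuación de la velocidad v(t) = -10·t - 2 3 veces. La derivada de la velocidad da la aceleración: a(t) = -10. Tomando d/dt de a(t), encontramos j(t) = 0. Derivando la sacudida, obtenemos el snap: s(t) = 0. Tenemos el snap s(t) = 0. Sustituyendo t = 1: s(1) = 0.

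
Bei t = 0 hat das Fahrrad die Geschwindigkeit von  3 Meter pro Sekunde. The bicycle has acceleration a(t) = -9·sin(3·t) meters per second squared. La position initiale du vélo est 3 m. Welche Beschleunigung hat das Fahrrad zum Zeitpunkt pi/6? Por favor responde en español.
De la ecuación de la aceleración a(t) = -9·sin(3·t), sustituimos t = pi/6 para obtener a = -9.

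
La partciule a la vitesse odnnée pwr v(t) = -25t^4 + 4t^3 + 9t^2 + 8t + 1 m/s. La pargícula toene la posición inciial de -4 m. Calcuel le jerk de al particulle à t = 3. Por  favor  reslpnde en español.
Debemos derivar nuestra ecuación de la velocidad v(t) = -25·t^4 + 4·t^3 + 9·t^2 + 8·t + 1 2 veces. Derivando la velocidad, obtenemos la aceleración: a(t) = -100·t^3 + 12·t^2 + 18·t + 8. La derivada de la aceleración da la sacudida: j(t) = -300·t^2 + 24·t + 18. Tenemos la sacudida j(t) = -300·t^2 + 24·t + 18. Sustituyendo t = 3: j(3) = -2610.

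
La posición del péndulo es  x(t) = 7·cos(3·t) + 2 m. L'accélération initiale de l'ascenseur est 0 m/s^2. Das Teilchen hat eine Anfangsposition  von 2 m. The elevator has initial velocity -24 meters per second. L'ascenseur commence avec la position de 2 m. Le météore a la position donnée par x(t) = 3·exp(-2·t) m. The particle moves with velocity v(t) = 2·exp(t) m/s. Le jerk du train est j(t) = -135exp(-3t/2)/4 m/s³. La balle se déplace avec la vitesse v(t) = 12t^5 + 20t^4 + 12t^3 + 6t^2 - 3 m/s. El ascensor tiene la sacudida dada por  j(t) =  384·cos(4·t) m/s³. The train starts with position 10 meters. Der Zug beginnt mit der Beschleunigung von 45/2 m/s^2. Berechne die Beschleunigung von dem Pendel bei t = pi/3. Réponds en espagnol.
Para resolver esto, necesitamos tomar 2 derivadas de nuestra ecuación de la posición x(t) = 7·cos(3·t) + 2. Tomando d/dt de x(t), encontramos v(t) = -21·sin(3·t). Tomando d/dt de v(t), encontramos a(t) = -63·cos(3·t). Usando a(t) = -63·cos(3·t) y sustituyendo t = pi/3, encontramos a = 63.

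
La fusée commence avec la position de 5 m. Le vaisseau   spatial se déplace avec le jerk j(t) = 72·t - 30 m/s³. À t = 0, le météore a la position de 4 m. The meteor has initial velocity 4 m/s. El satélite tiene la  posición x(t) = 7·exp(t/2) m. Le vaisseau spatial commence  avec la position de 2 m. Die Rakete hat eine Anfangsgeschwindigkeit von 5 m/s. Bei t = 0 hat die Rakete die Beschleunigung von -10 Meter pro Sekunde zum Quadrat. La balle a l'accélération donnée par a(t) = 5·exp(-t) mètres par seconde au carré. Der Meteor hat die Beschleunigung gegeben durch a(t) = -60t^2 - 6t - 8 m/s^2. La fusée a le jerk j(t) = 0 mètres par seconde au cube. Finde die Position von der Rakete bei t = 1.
Wir müssen die Stammfunktion unserer Gleichung für den Ruck j(t) = 0 3-mal finden. Mit ∫j(t)dt und Anwendung von a(0) = -10, finden wir a(t) = -10. Das Integral von der Beschleunigung ist die Geschwindigkeit. Mit v(0) = 5 erhalten wir v(t) = 5 - 10·t. Durch Integration von der Geschwindigkeit und Verwendung der Anfangsbedingung x(0) = 5, erhalten wir x(t) = -5·t^2 + 5·t + 5. Wir haben die Position x(t) = -5·t^2 + 5·t + 5. Durch Einsetzen von t = 1: x(1) = 5.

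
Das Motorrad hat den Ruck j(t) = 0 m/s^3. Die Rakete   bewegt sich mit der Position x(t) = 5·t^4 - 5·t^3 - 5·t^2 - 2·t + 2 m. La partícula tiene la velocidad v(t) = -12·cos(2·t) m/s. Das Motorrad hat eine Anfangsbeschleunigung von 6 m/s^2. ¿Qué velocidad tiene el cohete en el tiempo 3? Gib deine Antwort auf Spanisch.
Para resolver esto, necesitamos tomar 1 derivada de nuestra ecuación de la posición x(t) = 5·t^4 - 5·t^3 - 5·t^2 - 2·t + 2. Derivando la posición, obtenemos la velocidad: v(t) = 20·t^3 - 15·t^2 - 10·t - 2. De la ecuación de la velocidad v(t) = 20·t^3 - 15·t^2 - 10·t - 2, sustituimos t = 3 para obtener v = 373.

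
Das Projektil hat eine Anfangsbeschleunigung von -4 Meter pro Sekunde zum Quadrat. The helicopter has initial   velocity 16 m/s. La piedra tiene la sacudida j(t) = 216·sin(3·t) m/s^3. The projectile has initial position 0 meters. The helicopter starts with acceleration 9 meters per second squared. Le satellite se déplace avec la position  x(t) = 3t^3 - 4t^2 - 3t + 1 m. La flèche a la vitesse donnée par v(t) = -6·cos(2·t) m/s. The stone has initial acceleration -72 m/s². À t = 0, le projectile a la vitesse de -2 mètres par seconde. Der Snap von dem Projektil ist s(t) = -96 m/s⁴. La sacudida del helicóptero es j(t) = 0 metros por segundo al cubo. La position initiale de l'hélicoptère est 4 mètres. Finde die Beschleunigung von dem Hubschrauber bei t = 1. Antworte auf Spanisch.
Partiendo de la sacudida j(t) = 0, tomamos 1 integral. Tomando ∫j(t)dt y aplicando a(0) = 9, encontramos a(t) = 9. De la ecuación de la aceleración a(t) = 9, sustituimos t = 1 para obtener a = 9.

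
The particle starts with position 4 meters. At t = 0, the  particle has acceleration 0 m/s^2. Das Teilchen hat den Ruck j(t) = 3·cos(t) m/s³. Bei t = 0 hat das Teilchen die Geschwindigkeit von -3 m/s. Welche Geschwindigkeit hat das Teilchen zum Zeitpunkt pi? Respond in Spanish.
Necesitamos integrar nuestra ecuación de la sacudida j(t) = 3·cos(t) 2 veces. La integral de la sacudida, con a(0) = 0, da la aceleración: a(t) = 3·sin(t). La antiderivada de la aceleración, con v(0) = -3, da la velocidad: v(t) = -3·cos(t). De la ecuación de la velocidad v(t) = -3·cos(t), sustituimos t = pi para obtener v = 3.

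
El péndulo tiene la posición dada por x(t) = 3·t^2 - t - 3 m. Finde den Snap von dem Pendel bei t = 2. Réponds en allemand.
Ausgehend von der Position x(t) = 3·t^2 - t - 3, nehmen wir 4 Ableitungen. Durch Ableiten von der Position erhalten wir die Geschwindigkeit: v(t) = 6·t - 1. Mit d/dt von v(t) finden wir a(t) = 6. Die Ableitung von der Beschleunigung ergibt den Ruck: j(t) = 0. Mit d/dt von j(t) finden wir s(t) = 0. Wir haben den Snap s(t) = 0. Durch Einsetzen von t = 2: s(2) = 0.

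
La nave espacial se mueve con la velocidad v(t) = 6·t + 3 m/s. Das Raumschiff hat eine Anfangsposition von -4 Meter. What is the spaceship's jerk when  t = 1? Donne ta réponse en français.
Pour résoudre ceci, nous devons prendre 2 dérivées de notre équation de la vitesse v(t) = 6·t + 3. En dérivant la vitesse, nous obtenons l'accélération: a(t) = 6. En prenant d/dt de a(t), nous trouvons j(t) = 0. En utilisant j(t) = 0 et en substituant t = 1, nous trouvons j = 0.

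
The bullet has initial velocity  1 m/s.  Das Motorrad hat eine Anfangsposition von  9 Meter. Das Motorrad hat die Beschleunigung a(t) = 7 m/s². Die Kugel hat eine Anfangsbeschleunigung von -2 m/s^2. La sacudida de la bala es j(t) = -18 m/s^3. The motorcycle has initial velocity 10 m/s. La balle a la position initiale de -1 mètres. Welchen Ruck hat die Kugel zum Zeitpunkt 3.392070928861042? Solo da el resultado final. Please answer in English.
j(3.392070928861042) = -18.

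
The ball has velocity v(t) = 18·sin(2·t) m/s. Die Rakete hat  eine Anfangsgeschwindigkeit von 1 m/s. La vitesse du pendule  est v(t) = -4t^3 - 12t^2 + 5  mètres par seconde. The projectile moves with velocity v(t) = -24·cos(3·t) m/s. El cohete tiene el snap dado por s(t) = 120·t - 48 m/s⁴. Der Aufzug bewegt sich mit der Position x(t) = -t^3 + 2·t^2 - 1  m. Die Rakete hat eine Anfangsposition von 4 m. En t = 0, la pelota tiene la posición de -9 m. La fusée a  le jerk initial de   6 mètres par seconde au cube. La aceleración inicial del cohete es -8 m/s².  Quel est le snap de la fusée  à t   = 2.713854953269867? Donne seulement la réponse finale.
À t = 2.713854953269867, s = 277.662594392384.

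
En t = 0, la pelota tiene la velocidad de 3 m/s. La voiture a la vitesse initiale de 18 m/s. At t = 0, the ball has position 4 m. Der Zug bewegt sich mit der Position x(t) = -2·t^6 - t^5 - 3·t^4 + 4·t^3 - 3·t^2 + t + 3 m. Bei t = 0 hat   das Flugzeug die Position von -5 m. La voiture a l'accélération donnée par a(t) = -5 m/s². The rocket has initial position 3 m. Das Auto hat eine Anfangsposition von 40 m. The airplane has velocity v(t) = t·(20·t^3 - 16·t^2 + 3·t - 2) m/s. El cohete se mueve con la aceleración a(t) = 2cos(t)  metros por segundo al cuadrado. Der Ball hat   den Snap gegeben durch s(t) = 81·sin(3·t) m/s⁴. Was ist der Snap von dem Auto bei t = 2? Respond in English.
To solve this, we need to take 2 derivatives of our acceleration equation a(t) = -5. Differentiating acceleration, we get jerk: j(t) = 0. The derivative of jerk gives snap: s(t) = 0. We have snap s(t) = 0. Substituting t = 2: s(2) = 0.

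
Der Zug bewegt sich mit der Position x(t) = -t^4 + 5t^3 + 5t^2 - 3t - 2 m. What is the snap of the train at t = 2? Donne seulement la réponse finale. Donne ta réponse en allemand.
Bei t = 2, s = -24.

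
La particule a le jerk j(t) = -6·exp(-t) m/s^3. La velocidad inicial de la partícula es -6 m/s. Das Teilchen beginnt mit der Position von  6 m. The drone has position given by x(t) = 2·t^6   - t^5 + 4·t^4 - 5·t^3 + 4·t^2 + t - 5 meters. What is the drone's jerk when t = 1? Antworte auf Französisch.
En partant de la position x(t) = 2·t^6 - t^5 + 4·t^4 - 5·t^3 + 4·t^2 + t - 5, nous prenons 3 dérivées. La dérivée de la position donne la vitesse: v(t) = 12·t^5 - 5·t^4 + 16·t^3 - 15·t^2 + 8·t + 1. La dérivée de la vitesse donne l'accélération: a(t) = 60·t^4 - 20·t^3 + 48·t^2 - 30·t + 8. En dérivant l'accélération, nous obtenons le jerk: j(t) = 240·t^3 - 60·t^2 + 96·t - 30. De l'équation du jerk j(t) = 240·t^3 - 60·t^2 + 96·t - 30, nous substituons t = 1 pour obtenir j = 246.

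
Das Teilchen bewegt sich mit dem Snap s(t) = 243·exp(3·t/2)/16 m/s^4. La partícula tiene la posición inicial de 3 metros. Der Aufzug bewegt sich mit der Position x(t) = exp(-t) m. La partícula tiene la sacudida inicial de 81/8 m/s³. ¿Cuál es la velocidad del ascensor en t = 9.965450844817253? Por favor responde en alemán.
Ausgehend von der Position x(t) = exp(-t), nehmen wir 1 Ableitung. Die Ableitung von der Position ergibt die Geschwindigkeit: v(t) = -exp(-t). Mit v(t) = -exp(-t) und Einsetzen von t = 9.965450844817253, finden wir v = -0.0000469958694190553.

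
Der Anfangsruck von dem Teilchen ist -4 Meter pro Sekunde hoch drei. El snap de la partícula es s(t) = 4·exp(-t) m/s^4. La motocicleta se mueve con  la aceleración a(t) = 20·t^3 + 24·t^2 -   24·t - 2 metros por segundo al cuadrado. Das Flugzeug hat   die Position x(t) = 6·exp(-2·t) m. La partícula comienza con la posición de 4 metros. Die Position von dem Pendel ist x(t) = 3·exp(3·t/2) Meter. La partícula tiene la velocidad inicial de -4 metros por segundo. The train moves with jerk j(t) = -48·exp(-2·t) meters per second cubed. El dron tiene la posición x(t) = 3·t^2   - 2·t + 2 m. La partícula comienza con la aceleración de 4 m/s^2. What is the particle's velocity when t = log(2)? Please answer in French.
En partant du snap s(t) = 4·exp(-t), nous prenons 3 primitives. En intégrant le snap et en utilisant la condition initiale j(0) = -4, nous obtenons j(t) = -4·exp(-t). La primitive du jerk, avec a(0) = 4, donne l'accélération: a(t) = 4·exp(-t). En prenant ∫a(t)dt et en appliquant v(0) = -4, nous trouvons v(t) = -4·exp(-t). En utilisant v(t) = -4·exp(-t) et en substituant t = log(2), nous trouvons v = -2.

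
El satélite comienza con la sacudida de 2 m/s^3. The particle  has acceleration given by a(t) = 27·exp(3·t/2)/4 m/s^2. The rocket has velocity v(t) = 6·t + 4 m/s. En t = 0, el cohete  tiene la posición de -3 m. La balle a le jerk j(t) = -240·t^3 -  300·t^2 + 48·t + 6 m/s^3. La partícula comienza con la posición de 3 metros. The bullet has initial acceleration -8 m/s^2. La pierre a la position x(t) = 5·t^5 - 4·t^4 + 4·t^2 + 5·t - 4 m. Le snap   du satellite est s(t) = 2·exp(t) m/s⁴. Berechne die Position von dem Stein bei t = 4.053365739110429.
Wir haben die Position x(t) = 5·t^5 - 4·t^4 + 4·t^2 + 5·t - 4. Durch Einsetzen von t = 4.053365739110429: x(4.053365739110429) = 4473.01246810898.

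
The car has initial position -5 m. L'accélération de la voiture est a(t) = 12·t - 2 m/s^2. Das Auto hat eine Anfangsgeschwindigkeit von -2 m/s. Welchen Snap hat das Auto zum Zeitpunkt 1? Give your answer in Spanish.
Partiendo de la aceleración a(t) = 12·t - 2, tomamos 2 derivadas. Tomando d/dt de a(t), encontramos j(t) = 12. Tomando d/dt de j(t), encontramos s(t) = 0. Usando s(t) = 0 y sustituyendo t = 1, encontramos s = 0.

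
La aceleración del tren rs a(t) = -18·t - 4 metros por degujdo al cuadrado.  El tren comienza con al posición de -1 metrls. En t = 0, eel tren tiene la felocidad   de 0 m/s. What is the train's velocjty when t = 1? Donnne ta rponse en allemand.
Wir müssen unsere Gleichung für die Beschleunigung a(t) = -18·t - 4 1-mal integrieren. Mit ∫a(t)dt und Anwendung von v(0) = 0, finden wir v(t) = t·(-9·t - 4). Mit v(t) = t·(-9·t - 4) und Einsetzen von t = 1, finden wir v = -13.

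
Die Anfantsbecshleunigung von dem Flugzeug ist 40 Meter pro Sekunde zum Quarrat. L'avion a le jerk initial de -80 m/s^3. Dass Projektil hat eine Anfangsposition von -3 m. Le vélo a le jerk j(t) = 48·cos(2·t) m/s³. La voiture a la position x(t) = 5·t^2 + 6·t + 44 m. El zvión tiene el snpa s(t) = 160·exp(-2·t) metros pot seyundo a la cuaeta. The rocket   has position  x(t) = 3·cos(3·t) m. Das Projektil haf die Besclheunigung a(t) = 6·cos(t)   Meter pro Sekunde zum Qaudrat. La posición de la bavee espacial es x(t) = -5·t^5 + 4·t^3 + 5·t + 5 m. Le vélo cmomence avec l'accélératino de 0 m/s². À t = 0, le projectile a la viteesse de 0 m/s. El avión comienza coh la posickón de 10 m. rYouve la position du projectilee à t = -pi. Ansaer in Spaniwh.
Necesitamos integrar nuestra ecuación de la aceleración a(t) = 6·cos(t) 2 veces. Integrando la aceleración y usando la condición inicial v(0) = 0, obtenemos v(t) = 6·sin(t). La integral de la velocidad es la posición. Usando x(0) = -3, obtenemos x(t) = 3 - 6·cos(t). De la ecuación de la posición x(t) = 3 - 6·cos(t), sustituimos t = -pi para obtener x = 9.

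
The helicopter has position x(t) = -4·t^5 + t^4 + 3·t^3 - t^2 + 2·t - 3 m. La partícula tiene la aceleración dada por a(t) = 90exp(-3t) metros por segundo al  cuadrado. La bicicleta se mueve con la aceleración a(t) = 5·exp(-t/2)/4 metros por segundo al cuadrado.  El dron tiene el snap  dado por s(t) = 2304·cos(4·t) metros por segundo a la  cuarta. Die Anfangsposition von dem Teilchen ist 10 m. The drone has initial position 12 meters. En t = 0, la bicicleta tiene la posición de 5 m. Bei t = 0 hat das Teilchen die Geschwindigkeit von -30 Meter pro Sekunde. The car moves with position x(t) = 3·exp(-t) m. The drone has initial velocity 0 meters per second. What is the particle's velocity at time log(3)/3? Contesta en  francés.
Nous devons trouver la primitive de notre équation de l'accélération a(t) = 90·exp(-3·t) 1 fois. La primitive de l'accélération, avec v(0) = -30, donne la vitesse: v(t) = -30·exp(-3·t). En utilisant v(t) = -30·exp(-3·t) et en substituant t = log(3)/3, nous trouvons v = -10.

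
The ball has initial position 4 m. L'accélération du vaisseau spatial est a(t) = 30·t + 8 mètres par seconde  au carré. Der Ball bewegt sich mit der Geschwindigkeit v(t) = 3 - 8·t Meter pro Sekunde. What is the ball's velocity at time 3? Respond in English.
We have velocity v(t) = 3 - 8·t. Substituting t = 3: v(3) = -21.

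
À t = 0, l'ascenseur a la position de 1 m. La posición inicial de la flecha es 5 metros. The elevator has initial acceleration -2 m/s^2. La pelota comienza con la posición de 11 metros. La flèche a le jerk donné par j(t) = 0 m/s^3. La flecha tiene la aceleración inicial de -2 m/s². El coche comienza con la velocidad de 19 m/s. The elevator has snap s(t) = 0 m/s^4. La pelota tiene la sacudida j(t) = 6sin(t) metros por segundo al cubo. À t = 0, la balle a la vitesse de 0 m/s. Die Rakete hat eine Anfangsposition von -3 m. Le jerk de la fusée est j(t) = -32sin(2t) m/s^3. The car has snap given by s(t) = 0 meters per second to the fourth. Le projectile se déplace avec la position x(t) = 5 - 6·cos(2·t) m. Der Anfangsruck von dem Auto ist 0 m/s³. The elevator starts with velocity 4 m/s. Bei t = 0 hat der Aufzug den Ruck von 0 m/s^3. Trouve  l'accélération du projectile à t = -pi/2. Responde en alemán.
Ausgehend von der Position x(t) = 5 - 6·cos(2·t), nehmen wir 2 Ableitungen. Durch Ableiten von der Position erhalten wir die Geschwindigkeit: v(t) = 12·sin(2·t). Mit d/dt von v(t) finden wir a(t) = 24·cos(2·t). Aus der Gleichung für die Beschleunigung a(t) = 24·cos(2·t), setzen wir t = -pi/2 ein und erhalten a = -24.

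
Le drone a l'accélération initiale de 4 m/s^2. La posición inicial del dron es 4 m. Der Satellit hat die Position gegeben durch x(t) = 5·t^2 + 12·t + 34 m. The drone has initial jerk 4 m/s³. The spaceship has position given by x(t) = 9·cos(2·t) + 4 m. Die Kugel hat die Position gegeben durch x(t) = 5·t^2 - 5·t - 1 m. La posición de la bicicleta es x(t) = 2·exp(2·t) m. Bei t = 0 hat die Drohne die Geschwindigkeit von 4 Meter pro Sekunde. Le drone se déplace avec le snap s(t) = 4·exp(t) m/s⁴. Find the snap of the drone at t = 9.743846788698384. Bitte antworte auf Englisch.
We have snap s(t) = 4·exp(t). Substituting t = 9.743846788698384: s(9.743846788698384) = 68195.9971857662.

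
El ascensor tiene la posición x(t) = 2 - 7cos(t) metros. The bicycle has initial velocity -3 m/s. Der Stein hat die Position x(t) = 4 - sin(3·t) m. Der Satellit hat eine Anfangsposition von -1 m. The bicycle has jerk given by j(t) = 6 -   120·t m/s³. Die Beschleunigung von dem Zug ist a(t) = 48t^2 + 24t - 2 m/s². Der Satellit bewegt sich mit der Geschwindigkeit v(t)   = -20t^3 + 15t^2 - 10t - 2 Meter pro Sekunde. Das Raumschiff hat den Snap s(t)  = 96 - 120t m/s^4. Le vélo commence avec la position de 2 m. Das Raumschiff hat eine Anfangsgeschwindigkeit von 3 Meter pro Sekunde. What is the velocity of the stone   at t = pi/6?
Starting from position x(t) = 4 - sin(3·t), we take 1 derivative. The derivative of position gives velocity: v(t) = -3·cos(3·t). From the given velocity equation v(t) = -3·cos(3·t), we substitute t = pi/6 to get v = 0.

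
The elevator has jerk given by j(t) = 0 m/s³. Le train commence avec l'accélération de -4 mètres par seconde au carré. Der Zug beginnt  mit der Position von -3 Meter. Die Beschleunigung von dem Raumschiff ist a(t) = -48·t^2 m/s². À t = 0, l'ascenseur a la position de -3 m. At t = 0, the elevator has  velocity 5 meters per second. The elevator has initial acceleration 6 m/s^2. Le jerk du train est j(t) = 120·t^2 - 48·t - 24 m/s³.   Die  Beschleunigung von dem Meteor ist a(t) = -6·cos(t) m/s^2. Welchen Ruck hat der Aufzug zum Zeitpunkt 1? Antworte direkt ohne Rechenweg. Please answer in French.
Le jerk à t = 1 est j = 0.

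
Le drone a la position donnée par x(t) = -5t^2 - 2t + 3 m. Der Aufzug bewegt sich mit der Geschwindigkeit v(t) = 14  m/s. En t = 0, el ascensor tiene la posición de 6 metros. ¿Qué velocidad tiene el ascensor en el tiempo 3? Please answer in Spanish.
Usando v(t) = 14 y sustituyendo t = 3, encontramos v = 14.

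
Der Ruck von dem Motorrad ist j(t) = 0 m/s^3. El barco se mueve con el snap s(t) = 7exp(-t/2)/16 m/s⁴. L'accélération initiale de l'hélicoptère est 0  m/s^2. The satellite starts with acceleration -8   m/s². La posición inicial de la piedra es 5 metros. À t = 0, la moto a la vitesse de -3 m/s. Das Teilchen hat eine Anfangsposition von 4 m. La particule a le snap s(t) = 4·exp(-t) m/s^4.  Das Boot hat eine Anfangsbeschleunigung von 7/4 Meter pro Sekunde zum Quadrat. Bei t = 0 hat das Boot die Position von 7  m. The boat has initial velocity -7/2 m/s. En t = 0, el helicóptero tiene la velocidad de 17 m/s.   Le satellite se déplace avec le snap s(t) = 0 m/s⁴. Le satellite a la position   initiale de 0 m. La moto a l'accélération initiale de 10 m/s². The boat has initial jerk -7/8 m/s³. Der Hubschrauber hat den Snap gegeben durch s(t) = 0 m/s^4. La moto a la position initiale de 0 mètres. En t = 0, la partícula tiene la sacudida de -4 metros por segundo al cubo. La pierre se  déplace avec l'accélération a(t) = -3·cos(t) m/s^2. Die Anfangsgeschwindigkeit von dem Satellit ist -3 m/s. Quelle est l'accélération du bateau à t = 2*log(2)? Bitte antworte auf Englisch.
We must find the antiderivative of our snap equation s(t) = 7·exp(-t/2)/16 2 times. The antiderivative of snap is jerk. Using j(0) = -7/8, we get j(t) = -7·exp(-t/2)/8. The antiderivative of jerk, with a(0) = 7/4, gives acceleration: a(t) = 7·exp(-t/2)/4. From the given acceleration equation a(t) = 7·exp(-t/2)/4, we substitute t = 2*log(2) to get a = 7/8.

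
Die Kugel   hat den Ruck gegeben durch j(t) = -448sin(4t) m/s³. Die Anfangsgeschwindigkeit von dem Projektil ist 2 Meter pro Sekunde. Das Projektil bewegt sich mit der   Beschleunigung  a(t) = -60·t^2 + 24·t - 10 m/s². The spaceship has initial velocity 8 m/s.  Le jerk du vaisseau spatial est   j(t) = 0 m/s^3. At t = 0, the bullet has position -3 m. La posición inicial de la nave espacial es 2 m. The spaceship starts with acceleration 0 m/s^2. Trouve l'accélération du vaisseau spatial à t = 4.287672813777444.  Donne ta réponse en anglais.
To find the answer, we compute 1 antiderivative of j(t) = 0. The antiderivative of jerk is acceleration. Using a(0) = 0, we get a(t) = 0. From the given acceleration equation a(t) = 0, we substitute t = 4.287672813777444 to get a = 0.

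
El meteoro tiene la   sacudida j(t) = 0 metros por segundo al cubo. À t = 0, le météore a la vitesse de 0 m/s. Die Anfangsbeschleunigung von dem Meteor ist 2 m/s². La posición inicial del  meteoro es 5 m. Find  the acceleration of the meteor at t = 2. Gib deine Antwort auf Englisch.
We need to integrate our jerk equation j(t) = 0 1 time. Finding the antiderivative of j(t) and using a(0) = 2: a(t) = 2. From the given acceleration equation a(t) = 2, we substitute t = 2 to get a = 2.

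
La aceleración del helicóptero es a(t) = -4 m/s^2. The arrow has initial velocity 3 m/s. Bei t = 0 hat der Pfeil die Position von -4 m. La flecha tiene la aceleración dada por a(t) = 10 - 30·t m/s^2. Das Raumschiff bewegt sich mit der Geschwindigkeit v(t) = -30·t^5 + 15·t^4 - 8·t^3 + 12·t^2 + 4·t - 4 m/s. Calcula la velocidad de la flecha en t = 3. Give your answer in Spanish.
Debemos encontrar la integral de nuestra ecuación de la aceleración a(t) = 10 - 30·t 1 vez. Integrando la aceleración y usando la condición inicial v(0) = 3, obtenemos v(t) = -15·t^2 + 10·t + 3. De la ecuación de la velocidad v(t) = -15·t^2 + 10·t + 3, sustituimos t = 3 para obtener v = -102.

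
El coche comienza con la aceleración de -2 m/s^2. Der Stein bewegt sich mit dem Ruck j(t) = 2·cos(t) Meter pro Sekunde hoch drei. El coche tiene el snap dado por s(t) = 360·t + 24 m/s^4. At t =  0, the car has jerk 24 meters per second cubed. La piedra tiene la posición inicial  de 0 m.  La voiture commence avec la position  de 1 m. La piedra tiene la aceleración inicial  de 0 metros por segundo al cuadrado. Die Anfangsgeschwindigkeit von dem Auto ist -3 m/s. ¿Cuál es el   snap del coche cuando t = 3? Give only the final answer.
En t = 3, s = 1104.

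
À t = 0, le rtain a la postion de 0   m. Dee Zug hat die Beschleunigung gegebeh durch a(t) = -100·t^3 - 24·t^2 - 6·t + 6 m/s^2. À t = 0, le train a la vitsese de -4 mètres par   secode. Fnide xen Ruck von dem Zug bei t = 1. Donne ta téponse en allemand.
Ausgehend von der Beschleunigung a(t) = -100·t^3 - 24·t^2 - 6·t + 6, nehmen wir 1 Ableitung. Mit d/dt von a(t) finden wir j(t) = -300·t^2 - 48·t - 6. Mit j(t) = -300·t^2 - 48·t - 6 und Einsetzen von t = 1, finden wir j = -354.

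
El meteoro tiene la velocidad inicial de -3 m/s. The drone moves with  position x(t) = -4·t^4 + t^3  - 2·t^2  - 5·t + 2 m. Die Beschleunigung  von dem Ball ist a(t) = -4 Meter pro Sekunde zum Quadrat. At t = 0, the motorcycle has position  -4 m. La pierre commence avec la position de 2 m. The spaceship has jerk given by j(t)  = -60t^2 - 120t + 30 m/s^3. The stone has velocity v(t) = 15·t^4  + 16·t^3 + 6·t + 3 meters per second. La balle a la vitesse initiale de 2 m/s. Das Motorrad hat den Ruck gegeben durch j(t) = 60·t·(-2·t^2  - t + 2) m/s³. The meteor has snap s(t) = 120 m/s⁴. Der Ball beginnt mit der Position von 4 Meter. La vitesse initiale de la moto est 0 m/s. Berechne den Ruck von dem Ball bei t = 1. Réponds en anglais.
We must differentiate our acceleration equation a(t) = -4 1 time. Taking d/dt of a(t), we find j(t) = 0. From the given jerk equation j(t) = 0, we substitute t = 1 to get j = 0.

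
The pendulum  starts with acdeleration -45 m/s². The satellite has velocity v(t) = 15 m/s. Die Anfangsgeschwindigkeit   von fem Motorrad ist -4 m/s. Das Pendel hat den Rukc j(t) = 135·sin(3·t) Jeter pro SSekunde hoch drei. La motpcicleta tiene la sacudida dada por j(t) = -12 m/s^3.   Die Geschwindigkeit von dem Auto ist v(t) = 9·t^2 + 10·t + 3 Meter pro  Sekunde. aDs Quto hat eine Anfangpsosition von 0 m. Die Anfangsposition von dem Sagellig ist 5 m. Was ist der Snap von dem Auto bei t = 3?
Um dies zu lösen, müssen wir 3 Ableitungen unserer Gleichung für die Geschwindigkeit v(t) = 9·t^2 + 10·t + 3 nehmen. Mit d/dt von v(t) finden wir a(t) = 18·t + 10. Die Ableitung von der Beschleunigung ergibt den Ruck: j(t) = 18. Die Ableitung von dem Ruck ergibt den Snap: s(t) = 0. Aus der Gleichung für den Snap s(t) = 0, setzen wir t = 3 ein und erhalten s = 0.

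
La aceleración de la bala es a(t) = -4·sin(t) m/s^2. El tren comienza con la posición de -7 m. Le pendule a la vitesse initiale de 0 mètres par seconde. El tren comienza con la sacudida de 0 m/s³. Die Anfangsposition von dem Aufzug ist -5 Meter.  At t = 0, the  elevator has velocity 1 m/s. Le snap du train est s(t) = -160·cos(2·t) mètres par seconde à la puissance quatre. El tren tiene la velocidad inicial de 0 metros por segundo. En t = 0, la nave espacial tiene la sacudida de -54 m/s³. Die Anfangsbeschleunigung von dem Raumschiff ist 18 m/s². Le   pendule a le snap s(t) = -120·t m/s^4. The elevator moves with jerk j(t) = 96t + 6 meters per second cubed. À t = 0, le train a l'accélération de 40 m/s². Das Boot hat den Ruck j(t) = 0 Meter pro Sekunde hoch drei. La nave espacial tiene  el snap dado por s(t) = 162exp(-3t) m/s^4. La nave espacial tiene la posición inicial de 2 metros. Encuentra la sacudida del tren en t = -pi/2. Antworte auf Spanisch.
Necesitamos integrar nuestra ecuación del snap s(t) = -160·cos(2·t) 1 vez. Tomando ∫s(t)dt y aplicando j(0) = 0, encontramos j(t) = -80·sin(2·t). Tenemos la sacudida j(t) = -80·sin(2·t). Sustituyendo t = -pi/2: j(-pi/2) = 0.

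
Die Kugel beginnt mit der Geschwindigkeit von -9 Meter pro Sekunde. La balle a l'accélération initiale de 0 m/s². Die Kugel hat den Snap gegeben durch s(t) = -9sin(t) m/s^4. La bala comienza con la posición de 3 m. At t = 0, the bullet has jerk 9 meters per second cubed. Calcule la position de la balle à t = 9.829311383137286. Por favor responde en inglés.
Starting from snap s(t) = -9·sin(t), we take 4 integrals. Finding the antiderivative of s(t) and using j(0) = 9: j(t) = 9·cos(t). Taking ∫j(t)dt and applying a(0) = 0, we find a(t) = 9·sin(t). The integral of acceleration, with v(0) = -9, gives velocity: v(t) = -9·cos(t). Finding the integral of v(t) and using x(0) = 3: x(t) = 3 - 9·sin(t). We have position x(t) = 3 - 9·sin(t). Substituting t = 9.829311383137286: x(9.829311383137286) = 6.54230896390491.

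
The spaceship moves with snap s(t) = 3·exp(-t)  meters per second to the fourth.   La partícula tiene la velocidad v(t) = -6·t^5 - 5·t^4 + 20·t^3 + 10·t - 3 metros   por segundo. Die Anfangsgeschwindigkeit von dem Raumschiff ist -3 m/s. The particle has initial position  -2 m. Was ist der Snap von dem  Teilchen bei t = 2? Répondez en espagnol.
Debemos derivar nuestra ecuación de la velocidad v(t) = -6·t^5 - 5·t^4 + 20·t^3 + 10·t - 3 3 veces. La derivada de la velocidad da la aceleración: a(t) = -30·t^4 - 20·t^3 + 60·t^2 + 10. Tomando d/dt de a(t), encontramos j(t) = -120·t^3 - 60·t^2 + 120·t. Tomando d/dt de j(t), encontramos s(t) = -360·t^2 - 120·t + 120. De la ecuación del snap s(t) = -360·t^2 - 120·t + 120, sustituimos t = 2 para obtener s = -1560.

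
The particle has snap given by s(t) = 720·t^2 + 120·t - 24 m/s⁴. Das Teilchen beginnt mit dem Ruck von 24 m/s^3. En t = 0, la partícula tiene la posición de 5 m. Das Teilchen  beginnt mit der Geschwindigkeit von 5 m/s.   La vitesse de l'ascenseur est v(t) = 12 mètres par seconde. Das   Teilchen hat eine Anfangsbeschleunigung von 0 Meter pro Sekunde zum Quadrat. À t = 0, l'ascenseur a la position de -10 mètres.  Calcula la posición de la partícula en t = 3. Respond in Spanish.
Necesitamos integrar nuestra ecuación del snap s(t) = 720·t^2 + 120·t - 24 4 veces. Tomando ∫s(t)dt y aplicando j(0) = 24, encontramos j(t) = 240·t^3 + 60·t^2 - 24·t + 24. La integral de la sacudida, con a(0) = 0, da la aceleración: a(t) = 4·t·(15·t^3 + 5·t^2 - 3·t + 6). Integrando la aceleración y usando la condición inicial v(0) = 5, obtenemos v(t) = 12·t^5 + 5·t^4 - 4·t^3 + 12·t^2 + 5. Integrando la velocidad y usando la condición inicial x(0) = 5, obtenemos x(t) = 2·t^6 + t^5 - t^4 + 4·t^3 + 5·t + 5. De la ecuación de la posición x(t) = 2·t^6 + t^5 - t^4 + 4·t^3 + 5·t + 5, sustituimos t = 3 para obtener x = 1748.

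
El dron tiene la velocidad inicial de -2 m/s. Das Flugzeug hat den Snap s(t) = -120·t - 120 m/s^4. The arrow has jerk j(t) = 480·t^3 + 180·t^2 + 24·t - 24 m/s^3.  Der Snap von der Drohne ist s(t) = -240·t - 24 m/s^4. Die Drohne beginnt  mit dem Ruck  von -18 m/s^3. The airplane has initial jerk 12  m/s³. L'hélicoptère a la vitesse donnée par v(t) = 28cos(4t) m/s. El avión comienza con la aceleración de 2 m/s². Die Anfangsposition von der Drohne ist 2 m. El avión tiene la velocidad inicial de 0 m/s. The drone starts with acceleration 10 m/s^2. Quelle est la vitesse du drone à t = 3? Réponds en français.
Nous devons trouver l'intégrale de notre équation du snap s(t) = -240·t - 24 3 fois. En intégrant le snap et en utilisant la condition initiale j(0) = -18, nous obtenons j(t) = -120·t^2 - 24·t - 18. L'intégrale du jerk, avec a(0) = 10, donne l'accélération: a(t) = -40·t^3 - 12·t^2 - 18·t + 10. La primitive de l'accélération, avec v(0) = -2, donne la vitesse: v(t) = -10·t^4 - 4·t^3 - 9·t^2 + 10·t - 2. En utilisant v(t) = -10·t^4 - 4·t^3 - 9·t^2 + 10·t - 2 et en substituant t = 3, nous trouvons v = -971.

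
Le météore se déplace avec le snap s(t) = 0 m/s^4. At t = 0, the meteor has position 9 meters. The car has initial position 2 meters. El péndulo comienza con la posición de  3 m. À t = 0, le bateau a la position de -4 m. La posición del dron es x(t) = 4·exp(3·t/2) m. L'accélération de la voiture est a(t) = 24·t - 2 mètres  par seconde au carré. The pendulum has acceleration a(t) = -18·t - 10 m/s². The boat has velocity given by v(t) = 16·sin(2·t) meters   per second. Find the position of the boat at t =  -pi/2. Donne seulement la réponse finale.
The answer is 12.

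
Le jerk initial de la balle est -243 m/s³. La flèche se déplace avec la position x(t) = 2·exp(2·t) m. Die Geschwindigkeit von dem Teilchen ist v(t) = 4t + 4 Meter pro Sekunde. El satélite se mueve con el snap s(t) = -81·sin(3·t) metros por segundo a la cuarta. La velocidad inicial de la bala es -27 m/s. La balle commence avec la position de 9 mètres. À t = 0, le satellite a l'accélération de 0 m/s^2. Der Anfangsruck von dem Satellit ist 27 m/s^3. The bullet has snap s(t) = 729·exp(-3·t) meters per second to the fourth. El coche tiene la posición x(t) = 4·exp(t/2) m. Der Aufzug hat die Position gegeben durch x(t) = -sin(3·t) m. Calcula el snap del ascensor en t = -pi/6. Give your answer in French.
Nous devons dériver notre équation de la position x(t) = -sin(3·t) 4 fois. La dérivée de la position donne la vitesse: v(t) = -3·cos(3·t). En prenant d/dt de v(t), nous trouvons a(t) = 9·sin(3·t). En dérivant l'accélération, nous obtenons le jerk: j(t) = 27·cos(3·t). La dérivée du jerk donne le snap: s(t) = -81·sin(3·t). Nous avons le snap s(t) = -81·sin(3·t). En substituant t = -pi/6: s(-pi/6) = 81.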